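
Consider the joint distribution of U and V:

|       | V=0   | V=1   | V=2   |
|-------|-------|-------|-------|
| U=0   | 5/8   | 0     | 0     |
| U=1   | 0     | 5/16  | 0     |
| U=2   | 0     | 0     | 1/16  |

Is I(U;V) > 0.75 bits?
Marginal P(U) (row sums):
  P(U=0) = 5/8 + 0 + 0 = 5/8
  P(U=1) = 0 + 5/16 + 0 = 5/16
  P(U=2) = 0 + 0 + 1/16 = 1/16
Marginal P(V) (column sums):
  P(V=0) = 5/8 + 0 + 0 = 5/8
  P(V=1) = 0 + 5/16 + 0 = 5/16
  P(V=2) = 0 + 0 + 1/16 = 1/16

H(U) = -[(5/8)·log₂(5/8) + (5/16)·log₂(5/16) + (1/16)·log₂(1/16)]
  = 0.4238 + 0.5244 + 0.2500
  = 1.1982 bits
H(V) = -[(5/8)·log₂(5/8) + (5/16)·log₂(5/16) + (1/16)·log₂(1/16)]
  = 0.4238 + 0.5244 + 0.2500
  = 1.1982 bits
H(U,V) = -[(5/8)·log₂(5/8) + (5/16)·log₂(5/16) + (1/16)·log₂(1/16)]
  = 0.4238 + 0.5244 + 0.2500
  = 1.1982 bits

I(U;V) = H(U) + H(V) - H(U,V)
  = 1.1982 + 1.1982 - 1.1982
  = 1.1982 bits

Yes. I(U;V) = 1.1982 bits, which is > 0.75 bits.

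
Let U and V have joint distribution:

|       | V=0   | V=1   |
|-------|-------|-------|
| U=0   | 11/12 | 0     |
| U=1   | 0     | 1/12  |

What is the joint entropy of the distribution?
H(U,V) = -Σ P(U,V) log₂ P(U,V), summed over the non-zero cells:
H(U,V) = -[(11/12)·log₂(11/12) + (1/12)·log₂(1/12)]
  = 0.1151 + 0.2987
  = 0.4138 bits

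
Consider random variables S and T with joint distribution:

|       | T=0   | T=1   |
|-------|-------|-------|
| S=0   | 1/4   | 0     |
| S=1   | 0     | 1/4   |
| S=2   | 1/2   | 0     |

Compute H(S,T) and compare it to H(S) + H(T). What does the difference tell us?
Marginal P(S) (row sums):
  P(S=0) = 1/4 + 0 = 1/4
  P(S=1) = 0 + 1/4 = 1/4
  P(S=2) = 1/2 + 0 = 1/2
Marginal P(T) (column sums):
  P(T=0) = 1/4 + 0 + 1/2 = 3/4
  P(T=1) = 0 + 1/4 + 0 = 1/4

H(S,T) = -[(1/4)·log₂(1/4) + (1/4)·log₂(1/4) + (1/2)·log₂(1/2)]
  = 0.5000 + 0.5000 + 0.5000
  = 1.5000 bits
H(S) = -[(1/4)·log₂(1/4) + (1/4)·log₂(1/4) + (1/2)·log₂(1/2)]
  = 0.5000 + 0.5000 + 0.5000
  = 1.5000 bits
H(T) = -[(3/4)·log₂(3/4) + (1/4)·log₂(1/4)]
  = 0.3113 + 0.5000
  = 0.8113 bits

H(S) + H(T) = 1.5000 + 0.8113 = 2.3113 bits
Difference: H(S) + H(T) - H(S,T) = 2.3113 - 1.5000 = 0.8113 bits = I(S;T)

The difference is the mutual information; it is positive here, so S and T are dependent (knowing one reduces uncertainty about the other by 0.8113 bits).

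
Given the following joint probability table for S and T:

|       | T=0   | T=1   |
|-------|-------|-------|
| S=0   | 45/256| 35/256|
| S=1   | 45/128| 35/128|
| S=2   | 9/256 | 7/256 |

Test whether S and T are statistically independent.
Marginal P(S) (row sums):
  P(S=0) = 45/256 + 35/256 = 5/16
  P(S=1) = 45/128 + 35/128 = 5/8
  P(S=2) = 9/256 + 7/256 = 1/16
Marginal P(T) (column sums):
  P(T=0) = 45/256 + 45/128 + 9/256 = 9/16
  P(T=1) = 35/256 + 35/128 + 7/256 = 7/16

S and T are independent iff P(S=i,T=j) = P(S=i)·P(T=j) for every cell.
  P(S=0)·P(T=0) = 5/16 × 9/16 = 45/256 = P(S=0,T=0) ✓
  P(S=0)·P(T=1) = 5/16 × 7/16 = 35/256 = P(S=0,T=1) ✓
  P(S=1)·P(T=0) = 5/8 × 9/16 = 45/128 = P(S=1,T=0) ✓
  P(S=1)·P(T=1) = 5/8 × 7/16 = 35/128 = P(S=1,T=1) ✓
  P(S=2)·P(T=0) = 1/16 × 9/16 = 9/256 = P(S=2,T=0) ✓
  P(S=2)·P(T=1) = 1/16 × 7/16 = 7/256 = P(S=2,T=1) ✓

Yes, S and T are independent: every cell factors, so I(S;T) = 0 bits.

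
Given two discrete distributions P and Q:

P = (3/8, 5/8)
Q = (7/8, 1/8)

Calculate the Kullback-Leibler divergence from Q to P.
D(P||Q) = Σ P(i) log₂(P(i)/Q(i))
  i=0: (3/8) × log₂((3/8)/(7/8)) = (3/8) × log₂(3/7) = -0.4584
  i=1: (5/8) × log₂((5/8)/(1/8)) = (5/8) × log₂(5) = 1.4512
D(P||Q) = -0.4584 + 1.4512
  = 0.9928 bits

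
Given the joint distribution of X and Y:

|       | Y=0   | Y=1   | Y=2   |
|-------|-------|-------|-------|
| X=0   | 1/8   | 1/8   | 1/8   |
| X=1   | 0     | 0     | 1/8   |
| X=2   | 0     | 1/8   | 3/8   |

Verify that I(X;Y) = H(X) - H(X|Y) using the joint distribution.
Left side, from I(X;Y) = H(X) + H(Y) - H(X,Y):
Marginal P(X) (row sums):
  P(X=0) = 1/8 + 1/8 + 1/8 = 3/8
  P(X=1) = 0 + 0 + 1/8 = 1/8
  P(X=2) = 0 + 1/8 + 3/8 = 1/2
Marginal P(Y) (column sums):
  P(Y=0) = 1/8 + 0 + 0 = 1/8
  P(Y=1) = 1/8 + 0 + 1/8 = 1/4
  P(Y=2) = 1/8 + 1/8 + 3/8 = 5/8

H(X) = -[(3/8)·log₂(3/8) + (1/8)·log₂(1/8) + (1/2)·log₂(1/2)]
  = 0.5306 + 0.3750 + 0.5000
  = 1.4056 bits
H(Y) = -[(1/8)·log₂(1/8) + (1/4)·log₂(1/4) + (5/8)·log₂(5/8)]
  = 0.3750 + 0.5000 + 0.4238
  = 1.2988 bits
H(X,Y) = -[(1/8)·log₂(1/8) + (1/8)·log₂(1/8) + (1/8)·log₂(1/8) + (1/8)·log₂(1/8) + (1/8)·log₂(1/8) + (3/8)·log₂(3/8)]
  = 0.3750 + 0.3750 + 0.3750 + 0.3750 + 0.3750 + 0.5306
  = 2.4056 bits

I(X;Y) = H(X) + H(Y) - H(X,Y)
  = 1.4056 + 1.2988 - 2.4056
  = 0.2988 bits

Right side, with H(X|Y) computed directly from the conditional probabilities:
H(X|Y) = -Σ P(X,Y)·log₂ P(X|Y), where P(X|Y) = P(X,Y) / P(Y)
  (cells with P(X,Y) = 0 contribute 0)
  (X=0,Y=0): P(X|Y) = (1/8)/(1/8) = 1;  -(1/8)·log₂(1) = 0.0000
  (X=0,Y=1): P(X|Y) = (1/8)/(1/4) = 1/2;  -(1/8)·log₂(1/2) = 0.1250
  (X=0,Y=2): P(X|Y) = (1/8)/(5/8) = 1/5;  -(1/8)·log₂(1/5) = 0.2902
  (X=1,Y=2): P(X|Y) = (1/8)/(5/8) = 1/5;  -(1/8)·log₂(1/5) = 0.2902
  (X=2,Y=1): P(X|Y) = (1/8)/(1/4) = 1/2;  -(1/8)·log₂(1/2) = 0.1250
  (X=2,Y=2): P(X|Y) = (3/8)/(5/8) = 3/5;  -(3/8)·log₂(3/5) = 0.2764
H(X|Y) = 0.0000 + 0.1250 + 0.2902 + 0.2902 + 0.1250 + 0.2764
  = 1.1068 bits
H(X) - H(X|Y) = 1.4056 - 1.1068 = 0.2988 bits

Both sides equal 0.2988 bits, so I(X;Y) = H(X) - H(X|Y) ✓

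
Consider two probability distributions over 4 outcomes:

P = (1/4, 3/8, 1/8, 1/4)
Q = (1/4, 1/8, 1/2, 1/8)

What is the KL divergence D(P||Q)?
D(P||Q) = Σ P(i) log₂(P(i)/Q(i))
  i=0: (1/4) × log₂((1/4)/(1/4)) = (1/4) × log₂(1) = 0.0000
  i=1: (3/8) × log₂((3/8)/(1/8)) = (3/8) × log₂(3) = 0.5944
  i=2: (1/8) × log₂((1/8)/(1/2)) = (1/8) × log₂(1/4) = -0.2500
  i=3: (1/4) × log₂((1/4)/(1/8)) = (1/4) × log₂(2) = 0.2500
D(P||Q) = 0.0000 + 0.5944 - 0.2500 + 0.2500
  = 0.5944 bits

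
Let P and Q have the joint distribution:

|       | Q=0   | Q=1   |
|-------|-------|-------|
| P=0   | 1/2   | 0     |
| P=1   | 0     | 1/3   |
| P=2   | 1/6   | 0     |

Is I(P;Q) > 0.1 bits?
Marginal P(P) (row sums):
  P(P=0) = 1/2 + 0 = 1/2
  P(P=1) = 0 + 1/3 = 1/3
  P(P=2) = 1/6 + 0 = 1/6
Marginal P(Q) (column sums):
  P(Q=0) = 1/2 + 0 + 1/6 = 2/3
  P(Q=1) = 0 + 1/3 + 0 = 1/3

H(P) = -[(1/2)·log₂(1/2) + (1/3)·log₂(1/3) + (1/6)·log₂(1/6)]
  = 0.5000 + 0.5283 + 0.4308
  = 1.4591 bits
H(Q) = -[(2/3)·log₂(2/3) + (1/3)·log₂(1/3)]
  = 0.3900 + 0.5283
  = 0.9183 bits
H(P,Q) = -[(1/2)·log₂(1/2) + (1/3)·log₂(1/3) + (1/6)·log₂(1/6)]
  = 0.5000 + 0.5283 + 0.4308
  = 1.4591 bits

I(P;Q) = H(P) + H(Q) - H(P,Q)
  = 1.4591 + 0.9183 - 1.4591
  = 0.9183 bits

Yes. I(P;Q) = 0.9183 bits, which is > 0.1 bits.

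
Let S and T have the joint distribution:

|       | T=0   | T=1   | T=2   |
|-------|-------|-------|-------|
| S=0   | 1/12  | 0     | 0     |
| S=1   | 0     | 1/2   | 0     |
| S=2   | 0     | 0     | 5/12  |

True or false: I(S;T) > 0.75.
Marginal P(S) (row sums):
  P(S=0) = 1/12 + 0 + 0 = 1/12
  P(S=1) = 0 + 1/2 + 0 = 1/2
  P(S=2) = 0 + 0 + 5/12 = 5/12
Marginal P(T) (column sums):
  P(T=0) = 1/12 + 0 + 0 = 1/12
  P(T=1) = 0 + 1/2 + 0 = 1/2
  P(T=2) = 0 + 0 + 5/12 = 5/12

H(S) = -[(1/12)·log₂(1/12) + (1/2)·log₂(1/2) + (5/12)·log₂(5/12)]
  = 0.2987 + 0.5000 + 0.5263
  = 1.3250 bits
H(T) = -[(1/12)·log₂(1/12) + (1/2)·log₂(1/2) + (5/12)·log₂(5/12)]
  = 0.2987 + 0.5000 + 0.5263
  = 1.3250 bits
H(S,T) = -[(1/12)·log₂(1/12) + (1/2)·log₂(1/2) + (5/12)·log₂(5/12)]
  = 0.2987 + 0.5000 + 0.5263
  = 1.3250 bits

I(S;T) = H(S) + H(T) - H(S,T)
  = 1.3250 + 1.3250 - 1.3250
  = 1.3250 bits

True. I(S;T) = 1.3250 bits, which is > 0.75 bits.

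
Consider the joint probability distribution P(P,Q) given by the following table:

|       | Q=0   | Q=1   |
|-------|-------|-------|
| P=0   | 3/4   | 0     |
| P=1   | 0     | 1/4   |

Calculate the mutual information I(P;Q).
Marginal P(P) (row sums):
  P(P=0) = 3/4 + 0 = 3/4
  P(P=1) = 0 + 1/4 = 1/4
Marginal P(Q) (column sums):
  P(Q=0) = 3/4 + 0 = 3/4
  P(Q=1) = 0 + 1/4 = 1/4

H(P) = -[(3/4)·log₂(3/4) + (1/4)·log₂(1/4)]
  = 0.3113 + 0.5000
  = 0.8113 bits
H(Q) = -[(3/4)·log₂(3/4) + (1/4)·log₂(1/4)]
  = 0.3113 + 0.5000
  = 0.8113 bits
H(P,Q) = -[(3/4)·log₂(3/4) + (1/4)·log₂(1/4)]
  = 0.3113 + 0.5000
  = 0.8113 bits

I(P;Q) = H(P) + H(Q) - H(P,Q)
  = 0.8113 + 0.8113 - 0.8113
  = 0.8113 bits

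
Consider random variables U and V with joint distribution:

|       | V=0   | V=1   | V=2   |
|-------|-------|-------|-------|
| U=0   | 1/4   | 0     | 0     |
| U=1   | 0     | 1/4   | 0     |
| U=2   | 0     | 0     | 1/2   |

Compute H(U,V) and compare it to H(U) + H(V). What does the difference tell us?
Marginal P(U) (row sums):
  P(U=0) = 1/4 + 0 + 0 = 1/4
  P(U=1) = 0 + 1/4 + 0 = 1/4
  P(U=2) = 0 + 0 + 1/2 = 1/2
Marginal P(V) (column sums):
  P(V=0) = 1/4 + 0 + 0 = 1/4
  P(V=1) = 0 + 1/4 + 0 = 1/4
  P(V=2) = 0 + 0 + 1/2 = 1/2

H(U,V) = -[(1/4)·log₂(1/4) + (1/4)·log₂(1/4) + (1/2)·log₂(1/2)]
  = 0.5000 + 0.5000 + 0.5000
  = 1.5000 bits
H(U) = -[(1/4)·log₂(1/4) + (1/4)·log₂(1/4) + (1/2)·log₂(1/2)]
  = 0.5000 + 0.5000 + 0.5000
  = 1.5000 bits
H(V) = -[(1/4)·log₂(1/4) + (1/4)·log₂(1/4) + (1/2)·log₂(1/2)]
  = 0.5000 + 0.5000 + 0.5000
  = 1.5000 bits

H(U) + H(V) = 1.5000 + 1.5000 = 3.0000 bits
Difference: H(U) + H(V) - H(U,V) = 3.0000 - 1.5000 = 1.5000 bits = I(U;V)

The difference is the mutual information; it is positive here, so U and V are dependent (knowing one reduces uncertainty about the other by 1.5000 bits).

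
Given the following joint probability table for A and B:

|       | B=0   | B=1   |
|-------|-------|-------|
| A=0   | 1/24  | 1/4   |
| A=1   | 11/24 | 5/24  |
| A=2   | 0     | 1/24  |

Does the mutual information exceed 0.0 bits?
Marginal P(A) (row sums):
  P(A=0) = 1/24 + 1/4 = 7/24
  P(A=1) = 11/24 + 5/24 = 2/3
  P(A=2) = 0 + 1/24 = 1/24
Marginal P(B) (column sums):
  P(B=0) = 1/24 + 11/24 + 0 = 1/2
  P(B=1) = 1/4 + 5/24 + 1/24 = 1/2

H(A) = -[(7/24)·log₂(7/24) + (2/3)·log₂(2/3) + (1/24)·log₂(1/24)]
  = 0.5185 + 0.3900 + 0.1910
  = 1.0995 bits
H(B) = -[(1/2)·log₂(1/2) + (1/2)·log₂(1/2)]
  = 0.5000 + 0.5000
  = 1.0000 bits
H(A,B) = -[(1/24)·log₂(1/24) + (1/4)·log₂(1/4) + (11/24)·log₂(11/24) + (5/24)·log₂(5/24) + (1/24)·log₂(1/24)]
  = 0.1910 + 0.5000 + 0.5159 + 0.4715 + 0.1910
  = 1.8694 bits

I(A;B) = H(A) + H(B) - H(A,B)
  = 1.0995 + 1.0000 - 1.8694
  = 0.2301 bits

Yes. I(A;B) = 0.2301 bits, which is > 0.0 bits.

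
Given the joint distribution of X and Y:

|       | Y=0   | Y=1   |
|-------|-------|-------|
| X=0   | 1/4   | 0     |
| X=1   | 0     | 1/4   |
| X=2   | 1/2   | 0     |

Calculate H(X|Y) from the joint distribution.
Marginal P(Y) (column sums):
  P(Y=0) = 1/4 + 0 + 1/2 = 3/4
  P(Y=1) = 0 + 1/4 + 0 = 1/4

H(X|Y) = -Σ P(X,Y)·log₂ P(X|Y), where P(X|Y) = P(X,Y) / P(Y)
  (cells with P(X,Y) = 0 contribute 0)
  (X=0,Y=0): P(X|Y) = (1/4)/(3/4) = 1/3;  -(1/4)·log₂(1/3) = 0.3962
  (X=1,Y=1): P(X|Y) = (1/4)/(1/4) = 1;  -(1/4)·log₂(1) = 0.0000
  (X=2,Y=0): P(X|Y) = (1/2)/(3/4) = 2/3;  -(1/2)·log₂(2/3) = 0.2925
H(X|Y) = 0.3962 + 0.0000 + 0.2925
  = 0.6887 bits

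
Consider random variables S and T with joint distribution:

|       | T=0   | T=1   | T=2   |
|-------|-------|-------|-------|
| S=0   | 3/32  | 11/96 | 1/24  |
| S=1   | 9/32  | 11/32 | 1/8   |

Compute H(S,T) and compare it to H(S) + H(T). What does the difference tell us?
Marginal P(S) (row sums):
  P(S=0) = 3/32 + 11/96 + 1/24 = 1/4
  P(S=1) = 9/32 + 11/32 + 1/8 = 3/4
Marginal P(T) (column sums):
  P(T=0) = 3/32 + 9/32 = 3/8
  P(T=1) = 11/96 + 11/32 = 11/24
  P(T=2) = 1/24 + 1/8 = 1/6

H(S,T) = -[(3/32)·log₂(3/32) + (11/96)·log₂(11/96) + (1/24)·log₂(1/24) + (9/32)·log₂(9/32) + (11/32)·log₂(11/32) + (1/8)·log₂(1/8)]
  = 0.3202 + 0.3581 + 0.1910 + 0.5147 + 0.5296 + 0.3750
  = 2.2886 bits
H(S) = -[(1/4)·log₂(1/4) + (3/4)·log₂(3/4)]
  = 0.5000 + 0.3113
  = 0.8113 bits
H(T) = -[(3/8)·log₂(3/8) + (11/24)·log₂(11/24) + (1/6)·log₂(1/6)]
  = 0.5306 + 0.5159 + 0.4308
  = 1.4773 bits

H(S) + H(T) = 0.8113 + 1.4773 = 2.2886 bits
Difference: H(S) + H(T) - H(S,T) = 2.2886 - 2.2886 = 0.0000 bits = I(S;T)

The difference is the mutual information; it is 0 here, so S and T are independent (the joint entropy equals the sum of the marginal entropies).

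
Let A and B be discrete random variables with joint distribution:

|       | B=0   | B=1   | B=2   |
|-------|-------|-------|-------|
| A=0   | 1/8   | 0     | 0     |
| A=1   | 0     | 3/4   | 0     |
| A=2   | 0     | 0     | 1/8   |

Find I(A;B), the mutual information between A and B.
Marginal P(A) (row sums):
  P(A=0) = 1/8 + 0 + 0 = 1/8
  P(A=1) = 0 + 3/4 + 0 = 3/4
  P(A=2) = 0 + 0 + 1/8 = 1/8
Marginal P(B) (column sums):
  P(B=0) = 1/8 + 0 + 0 = 1/8
  P(B=1) = 0 + 3/4 + 0 = 3/4
  P(B=2) = 0 + 0 + 1/8 = 1/8

H(A) = -[(1/8)·log₂(1/8) + (3/4)·log₂(3/4) + (1/8)·log₂(1/8)]
  = 0.3750 + 0.3113 + 0.3750
  = 1.0613 bits
H(B) = -[(1/8)·log₂(1/8) + (3/4)·log₂(3/4) + (1/8)·log₂(1/8)]
  = 0.3750 + 0.3113 + 0.3750
  = 1.0613 bits
H(A,B) = -[(1/8)·log₂(1/8) + (3/4)·log₂(3/4) + (1/8)·log₂(1/8)]
  = 0.3750 + 0.3113 + 0.3750
  = 1.0613 bits

I(A;B) = H(A) + H(B) - H(A,B)
  = 1.0613 + 1.0613 - 1.0613
  = 1.0613 bits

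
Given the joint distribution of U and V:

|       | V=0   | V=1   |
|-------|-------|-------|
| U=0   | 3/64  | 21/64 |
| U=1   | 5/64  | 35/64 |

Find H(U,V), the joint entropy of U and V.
H(U,V) = -Σ P(U,V) log₂ P(U,V), summed over the non-zero cells:
H(U,V) = -[(3/64)·log₂(3/64) + (21/64)·log₂(21/64) + (5/64)·log₂(5/64) + (35/64)·log₂(35/64)]
  = 0.2070 + 0.5275 + 0.2873 + 0.4762
  = 1.4980 bits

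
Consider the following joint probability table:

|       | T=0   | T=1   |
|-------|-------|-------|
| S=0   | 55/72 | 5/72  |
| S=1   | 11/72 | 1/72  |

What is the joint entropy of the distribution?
H(S,T) = -Σ P(S,T) log₂ P(S,T), summed over the non-zero cells:
H(S,T) = -[(55/72)·log₂(55/72) + (5/72)·log₂(5/72) + (11/72)·log₂(11/72) + (1/72)·log₂(1/72)]
  = 0.2968 + 0.2672 + 0.4141 + 0.0857
  = 1.0638 bits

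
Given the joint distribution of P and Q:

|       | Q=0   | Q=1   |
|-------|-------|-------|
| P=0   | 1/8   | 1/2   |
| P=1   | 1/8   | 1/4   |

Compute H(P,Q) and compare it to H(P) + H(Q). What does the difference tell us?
Marginal P(P) (row sums):
  P(P=0) = 1/8 + 1/2 = 5/8
  P(P=1) = 1/8 + 1/4 = 3/8
Marginal P(Q) (column sums):
  P(Q=0) = 1/8 + 1/8 = 1/4
  P(Q=1) = 1/2 + 1/4 = 3/4

H(P,Q) = -[(1/8)·log₂(1/8) + (1/2)·log₂(1/2) + (1/8)·log₂(1/8) + (1/4)·log₂(1/4)]
  = 0.3750 + 0.5000 + 0.3750 + 0.5000
  = 1.7500 bits
H(P) = -[(5/8)·log₂(5/8) + (3/8)·log₂(3/8)]
  = 0.4238 + 0.5306
  = 0.9544 bits
H(Q) = -[(1/4)·log₂(1/4) + (3/4)·log₂(3/4)]
  = 0.5000 + 0.3113
  = 0.8113 bits

H(P) + H(Q) = 0.9544 + 0.8113 = 1.7657 bits
Difference: H(P) + H(Q) - H(P,Q) = 1.7657 - 1.7500 = 0.0157 bits = I(P;Q)

The difference is the mutual information; it is positive here, so P and Q are dependent (knowing one reduces uncertainty about the other by 0.0157 bits).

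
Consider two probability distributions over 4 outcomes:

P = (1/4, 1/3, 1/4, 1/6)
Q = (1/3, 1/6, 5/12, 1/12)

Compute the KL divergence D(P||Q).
D(P||Q) = Σ P(i) log₂(P(i)/Q(i))
  i=0: (1/4) × log₂((1/4)/(1/3)) = (1/4) × log₂(3/4) = -0.1038
  i=1: (1/3) × log₂((1/3)/(1/6)) = (1/3) × log₂(2) = 0.3333
  i=2: (1/4) × log₂((1/4)/(5/12)) = (1/4) × log₂(3/5) = -0.1842
  i=3: (1/6) × log₂((1/6)/(1/12)) = (1/6) × log₂(2) = 0.1667
D(P||Q) = -0.1038 + 0.3333 - 0.1842 + 0.1667
  = 0.2120 bits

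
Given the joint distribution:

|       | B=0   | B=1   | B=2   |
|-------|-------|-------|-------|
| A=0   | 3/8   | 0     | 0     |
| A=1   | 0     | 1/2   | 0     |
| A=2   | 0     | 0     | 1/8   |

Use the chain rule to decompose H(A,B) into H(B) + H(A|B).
By the chain rule: H(A,B) = H(B) + H(A|B)

Marginal P(B) (column sums):
  P(B=0) = 3/8 + 0 + 0 = 3/8
  P(B=1) = 0 + 1/2 + 0 = 1/2
  P(B=2) = 0 + 0 + 1/8 = 1/8
H(B) = -[(3/8)·log₂(3/8) + (1/2)·log₂(1/2) + (1/8)·log₂(1/8)]
  = 0.5306 + 0.5000 + 0.3750
  = 1.4056 bits
H(A|B) = -Σ P(A,B)·log₂ P(A|B), where P(A|B) = P(A,B) / P(B)
  (cells with P(A,B) = 0 contribute 0)
  (A=0,B=0): P(A|B) = (3/8)/(3/8) = 1;  -(3/8)·log₂(1) = 0.0000
  (A=1,B=1): P(A|B) = (1/2)/(1/2) = 1;  -(1/2)·log₂(1) = 0.0000
  (A=2,B=2): P(A|B) = (1/8)/(1/8) = 1;  -(1/8)·log₂(1) = 0.0000
H(A|B) = 0.0000 + 0.0000 + 0.0000
  = 0.0000 bits

H(A,B) = H(B) + H(A|B) = 1.4056 + 0.0000 = 1.4056 bits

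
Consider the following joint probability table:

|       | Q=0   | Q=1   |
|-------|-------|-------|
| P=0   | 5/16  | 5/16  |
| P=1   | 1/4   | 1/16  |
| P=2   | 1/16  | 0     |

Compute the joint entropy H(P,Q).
H(P,Q) = -Σ P(P,Q) log₂ P(P,Q), summed over the non-zero cells:
H(P,Q) = -[(5/16)·log₂(5/16) + (5/16)·log₂(5/16) + (1/4)·log₂(1/4) + (1/16)·log₂(1/16) + (1/16)·log₂(1/16)]
  = 0.5244 + 0.5244 + 0.5000 + 0.2500 + 0.2500
  = 2.0488 bits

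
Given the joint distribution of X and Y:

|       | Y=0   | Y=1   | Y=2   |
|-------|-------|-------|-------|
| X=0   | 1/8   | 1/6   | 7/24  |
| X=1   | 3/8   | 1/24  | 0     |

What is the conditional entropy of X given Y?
Marginal P(Y) (column sums):
  P(Y=0) = 1/8 + 3/8 = 1/2
  P(Y=1) = 1/6 + 1/24 = 5/24
  P(Y=2) = 7/24 + 0 = 7/24

H(X|Y) = -Σ P(X,Y)·log₂ P(X|Y), where P(X|Y) = P(X,Y) / P(Y)
  (cells with P(X,Y) = 0 contribute 0)
  (X=0,Y=0): P(X|Y) = (1/8)/(1/2) = 1/4;  -(1/8)·log₂(1/4) = 0.2500
  (X=0,Y=1): P(X|Y) = (1/6)/(5/24) = 4/5;  -(1/6)·log₂(4/5) = 0.0537
  (X=0,Y=2): P(X|Y) = (7/24)/(7/24) = 1;  -(7/24)·log₂(1) = 0.0000
  (X=1,Y=0): P(X|Y) = (3/8)/(1/2) = 3/4;  -(3/8)·log₂(3/4) = 0.1556
  (X=1,Y=1): P(X|Y) = (1/24)/(5/24) = 1/5;  -(1/24)·log₂(1/5) = 0.0967
H(X|Y) = 0.2500 + 0.0537 + 0.0000 + 0.1556 + 0.0967
  = 0.5560 bits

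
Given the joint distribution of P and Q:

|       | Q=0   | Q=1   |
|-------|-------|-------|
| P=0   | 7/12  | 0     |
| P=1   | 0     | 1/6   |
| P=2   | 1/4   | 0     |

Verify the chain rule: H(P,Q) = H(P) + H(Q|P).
Left side:
H(P,Q) = -[(7/12)·log₂(7/12) + (1/6)·log₂(1/6) + (1/4)·log₂(1/4)]
  = 0.4536 + 0.4308 + 0.5000
  = 1.3844 bits

Right side:
Marginal P(P) (row sums):
  P(P=0) = 7/12 + 0 = 7/12
  P(P=1) = 0 + 1/6 = 1/6
  P(P=2) = 1/4 + 0 = 1/4
H(P) = -[(7/12)·log₂(7/12) + (1/6)·log₂(1/6) + (1/4)·log₂(1/4)]
  = 0.4536 + 0.4308 + 0.5000
  = 1.3844 bits
H(Q|P) = -Σ P(P,Q)·log₂ P(Q|P), where P(Q|P) = P(P,Q) / P(P)
  (cells with P(P,Q) = 0 contribute 0)
  (P=0,Q=0): P(Q|P) = (7/12)/(7/12) = 1;  -(7/12)·log₂(1) = 0.0000
  (P=1,Q=1): P(Q|P) = (1/6)/(1/6) = 1;  -(1/6)·log₂(1) = 0.0000
  (P=2,Q=0): P(Q|P) = (1/4)/(1/4) = 1;  -(1/4)·log₂(1) = 0.0000
H(Q|P) = 0.0000 + 0.0000 + 0.0000
  = 0.0000 bits
H(P) + H(Q|P) = 1.3844 + 0.0000 = 1.3844 bits

Both sides equal 1.3844 bits, so the chain rule holds ✓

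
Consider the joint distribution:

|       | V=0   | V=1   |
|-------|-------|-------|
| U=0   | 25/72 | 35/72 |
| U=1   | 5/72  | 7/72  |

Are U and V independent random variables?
Marginal P(U) (row sums):
  P(U=0) = 25/72 + 35/72 = 5/6
  P(U=1) = 5/72 + 7/72 = 1/6
Marginal P(V) (column sums):
  P(V=0) = 25/72 + 5/72 = 5/12
  P(V=1) = 35/72 + 7/72 = 7/12

U and V are independent iff P(U=i,V=j) = P(U=i)·P(V=j) for every cell.
  P(U=0)·P(V=0) = 5/6 × 5/12 = 25/72 = P(U=0,V=0) ✓
  P(U=0)·P(V=1) = 5/6 × 7/12 = 35/72 = P(U=0,V=1) ✓
  P(U=1)·P(V=0) = 1/6 × 5/12 = 5/72 = P(U=1,V=0) ✓
  P(U=1)·P(V=1) = 1/6 × 7/12 = 7/72 = P(U=1,V=1) ✓

Yes, U and V are independent: every cell factors, so I(U;V) = 0 bits.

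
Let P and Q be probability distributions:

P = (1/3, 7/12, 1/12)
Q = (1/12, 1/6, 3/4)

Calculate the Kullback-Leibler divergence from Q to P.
D(P||Q) = Σ P(i) log₂(P(i)/Q(i))
  i=0: (1/3) × log₂((1/3)/(1/12)) = (1/3) × log₂(4) = 0.6667
  i=1: (7/12) × log₂((7/12)/(1/6)) = (7/12) × log₂(7/2) = 1.0543
  i=2: (1/12) × log₂((1/12)/(3/4)) = (1/12) × log₂(1/9) = -0.2642
D(P||Q) = 0.6667 + 1.0543 - 0.2642
  = 1.4568 bits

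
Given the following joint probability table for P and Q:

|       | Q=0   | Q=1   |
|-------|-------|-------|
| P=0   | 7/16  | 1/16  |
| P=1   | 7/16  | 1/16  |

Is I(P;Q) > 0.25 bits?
Marginal P(P) (row sums):
  P(P=0) = 7/16 + 1/16 = 1/2
  P(P=1) = 7/16 + 1/16 = 1/2
Marginal P(Q) (column sums):
  P(Q=0) = 7/16 + 7/16 = 7/8
  P(Q=1) = 1/16 + 1/16 = 1/8

H(P) = -[(1/2)·log₂(1/2) + (1/2)·log₂(1/2)]
  = 0.5000 + 0.5000
  = 1.0000 bits
H(Q) = -[(7/8)·log₂(7/8) + (1/8)·log₂(1/8)]
  = 0.1686 + 0.3750
  = 0.5436 bits
H(P,Q) = -[(7/16)·log₂(7/16) + (1/16)·log₂(1/16) + (7/16)·log₂(7/16) + (1/16)·log₂(1/16)]
  = 0.5218 + 0.2500 + 0.5218 + 0.2500
  = 1.5436 bits

I(P;Q) = H(P) + H(Q) - H(P,Q)
  = 1.0000 + 0.5436 - 1.5436
  = 0.0000 bits

No. I(P;Q) = 0.0000 bits, which is ≤ 0.25 bits.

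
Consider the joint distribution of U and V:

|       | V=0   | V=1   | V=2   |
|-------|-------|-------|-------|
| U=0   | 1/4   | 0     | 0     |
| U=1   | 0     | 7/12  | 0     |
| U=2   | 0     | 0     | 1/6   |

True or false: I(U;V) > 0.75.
Marginal P(U) (row sums):
  P(U=0) = 1/4 + 0 + 0 = 1/4
  P(U=1) = 0 + 7/12 + 0 = 7/12
  P(U=2) = 0 + 0 + 1/6 = 1/6
Marginal P(V) (column sums):
  P(V=0) = 1/4 + 0 + 0 = 1/4
  P(V=1) = 0 + 7/12 + 0 = 7/12
  P(V=2) = 0 + 0 + 1/6 = 1/6

H(U) = -[(1/4)·log₂(1/4) + (7/12)·log₂(7/12) + (1/6)·log₂(1/6)]
  = 0.5000 + 0.4536 + 0.4308
  = 1.3844 bits
H(V) = -[(1/4)·log₂(1/4) + (7/12)·log₂(7/12) + (1/6)·log₂(1/6)]
  = 0.5000 + 0.4536 + 0.4308
  = 1.3844 bits
H(U,V) = -[(1/4)·log₂(1/4) + (7/12)·log₂(7/12) + (1/6)·log₂(1/6)]
  = 0.5000 + 0.4536 + 0.4308
  = 1.3844 bits

I(U;V) = H(U) + H(V) - H(U,V)
  = 1.3844 + 1.3844 - 1.3844
  = 1.3844 bits

True. I(U;V) = 1.3844 bits, which is > 0.75 bits.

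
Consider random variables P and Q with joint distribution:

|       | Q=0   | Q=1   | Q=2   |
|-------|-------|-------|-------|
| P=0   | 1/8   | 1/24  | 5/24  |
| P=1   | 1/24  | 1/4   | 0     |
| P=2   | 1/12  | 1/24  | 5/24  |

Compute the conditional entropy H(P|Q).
Marginal P(Q) (column sums):
  P(Q=0) = 1/8 + 1/24 + 1/12 = 1/4
  P(Q=1) = 1/24 + 1/4 + 1/24 = 1/3
  P(Q=2) = 5/24 + 0 + 5/24 = 5/12

H(P|Q) = -Σ P(P,Q)·log₂ P(P|Q), where P(P|Q) = P(P,Q) / P(Q)
  (cells with P(P,Q) = 0 contribute 0)
  (P=0,Q=0): P(P|Q) = (1/8)/(1/4) = 1/2;  -(1/8)·log₂(1/2) = 0.1250
  (P=0,Q=1): P(P|Q) = (1/24)/(1/3) = 1/8;  -(1/24)·log₂(1/8) = 0.1250
  (P=0,Q=2): P(P|Q) = (5/24)/(5/12) = 1/2;  -(5/24)·log₂(1/2) = 0.2083
  (P=1,Q=0): P(P|Q) = (1/24)/(1/4) = 1/6;  -(1/24)·log₂(1/6) = 0.1077
  (P=1,Q=1): P(P|Q) = (1/4)/(1/3) = 3/4;  -(1/4)·log₂(3/4) = 0.1038
  (P=2,Q=0): P(P|Q) = (1/12)/(1/4) = 1/3;  -(1/12)·log₂(1/3) = 0.1321
  (P=2,Q=1): P(P|Q) = (1/24)/(1/3) = 1/8;  -(1/24)·log₂(1/8) = 0.1250
  (P=2,Q=2): P(P|Q) = (5/24)/(5/12) = 1/2;  -(5/24)·log₂(1/2) = 0.2083
H(P|Q) = 0.1250 + 0.1250 + 0.2083 + 0.1077 + 0.1038 + 0.1321 + 0.1250 + 0.2083
  = 1.1352 bits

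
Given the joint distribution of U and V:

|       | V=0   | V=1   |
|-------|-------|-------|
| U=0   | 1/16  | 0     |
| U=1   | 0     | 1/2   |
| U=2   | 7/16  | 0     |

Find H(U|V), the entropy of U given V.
Marginal P(V) (column sums):
  P(V=0) = 1/16 + 0 + 7/16 = 1/2
  P(V=1) = 0 + 1/2 + 0 = 1/2

H(U|V) = -Σ P(U,V)·log₂ P(U|V), where P(U|V) = P(U,V) / P(V)
  (cells with P(U,V) = 0 contribute 0)
  (U=0,V=0): P(U|V) = (1/16)/(1/2) = 1/8;  -(1/16)·log₂(1/8) = 0.1875
  (U=1,V=1): P(U|V) = (1/2)/(1/2) = 1;  -(1/2)·log₂(1) = 0.0000
  (U=2,V=0): P(U|V) = (7/16)/(1/2) = 7/8;  -(7/16)·log₂(7/8) = 0.0843
H(U|V) = 0.1875 + 0.0000 + 0.0843
  = 0.2718 bits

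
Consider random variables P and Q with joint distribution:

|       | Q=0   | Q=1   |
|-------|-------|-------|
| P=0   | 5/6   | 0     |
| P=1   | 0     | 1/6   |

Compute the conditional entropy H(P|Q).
Marginal P(Q) (column sums):
  P(Q=0) = 5/6 + 0 = 5/6
  P(Q=1) = 0 + 1/6 = 1/6

H(P|Q) = -Σ P(P,Q)·log₂ P(P|Q), where P(P|Q) = P(P,Q) / P(Q)
  (cells with P(P,Q) = 0 contribute 0)
  (P=0,Q=0): P(P|Q) = (5/6)/(5/6) = 1;  -(5/6)·log₂(1) = 0.0000
  (P=1,Q=1): P(P|Q) = (1/6)/(1/6) = 1;  -(1/6)·log₂(1) = 0.0000
H(P|Q) = 0.0000 + 0.0000
  = 0.0000 bits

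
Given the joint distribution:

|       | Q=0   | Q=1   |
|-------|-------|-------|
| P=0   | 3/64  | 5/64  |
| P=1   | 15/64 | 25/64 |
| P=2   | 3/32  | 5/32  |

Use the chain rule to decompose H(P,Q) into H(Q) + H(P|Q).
By the chain rule: H(P,Q) = H(Q) + H(P|Q)

Marginal P(Q) (column sums):
  P(Q=0) = 3/64 + 15/64 + 3/32 = 3/8
  P(Q=1) = 5/64 + 25/64 + 5/32 = 5/8
H(Q) = -[(3/8)·log₂(3/8) + (5/8)·log₂(5/8)]
  = 0.5306 + 0.4238
  = 0.9544 bits
H(P|Q) = -Σ P(P,Q)·log₂ P(P|Q), where P(P|Q) = P(P,Q) / P(Q)
  (P=0,Q=0): P(P|Q) = (3/64)/(3/8) = 1/8;  -(3/64)·log₂(1/8) = 0.1406
  (P=0,Q=1): P(P|Q) = (5/64)/(5/8) = 1/8;  -(5/64)·log₂(1/8) = 0.2344
  (P=1,Q=0): P(P|Q) = (15/64)/(3/8) = 5/8;  -(15/64)·log₂(5/8) = 0.1589
  (P=1,Q=1): P(P|Q) = (25/64)/(5/8) = 5/8;  -(25/64)·log₂(5/8) = 0.2649
  (P=2,Q=0): P(P|Q) = (3/32)/(3/8) = 1/4;  -(3/32)·log₂(1/4) = 0.1875
  (P=2,Q=1): P(P|Q) = (5/32)/(5/8) = 1/4;  -(5/32)·log₂(1/4) = 0.3125
H(P|Q) = 0.1406 + 0.2344 + 0.1589 + 0.2649 + 0.1875 + 0.3125
  = 1.2988 bits

H(P,Q) = H(Q) + H(P|Q) = 0.9544 + 1.2988 = 2.2532 bits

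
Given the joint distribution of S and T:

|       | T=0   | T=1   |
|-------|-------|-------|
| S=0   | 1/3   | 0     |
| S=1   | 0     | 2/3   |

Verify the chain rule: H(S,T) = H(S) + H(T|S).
Left side:
H(S,T) = -[(1/3)·log₂(1/3) + (2/3)·log₂(2/3)]
  = 0.5283 + 0.3900
  = 0.9183 bits

Right side:
Marginal P(S) (row sums):
  P(S=0) = 1/3 + 0 = 1/3
  P(S=1) = 0 + 2/3 = 2/3
H(S) = -[(1/3)·log₂(1/3) + (2/3)·log₂(2/3)]
  = 0.5283 + 0.3900
  = 0.9183 bits
H(T|S) = -Σ P(S,T)·log₂ P(T|S), where P(T|S) = P(S,T) / P(S)
  (cells with P(S,T) = 0 contribute 0)
  (S=0,T=0): P(T|S) = (1/3)/(1/3) = 1;  -(1/3)·log₂(1) = 0.0000
  (S=1,T=1): P(T|S) = (2/3)/(2/3) = 1;  -(2/3)·log₂(1) = 0.0000
H(T|S) = 0.0000 + 0.0000
  = 0.0000 bits
H(S) + H(T|S) = 0.9183 + 0.0000 = 0.9183 bits

Both sides equal 0.9183 bits, so the chain rule holds ✓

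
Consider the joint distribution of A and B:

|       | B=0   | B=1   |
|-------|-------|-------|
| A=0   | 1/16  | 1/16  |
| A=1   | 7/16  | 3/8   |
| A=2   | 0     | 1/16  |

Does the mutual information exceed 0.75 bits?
Marginal P(A) (row sums):
  P(A=0) = 1/16 + 1/16 = 1/8
  P(A=1) = 7/16 + 3/8 = 13/16
  P(A=2) = 0 + 1/16 = 1/16
Marginal P(B) (column sums):
  P(B=0) = 1/16 + 7/16 + 0 = 1/2
  P(B=1) = 1/16 + 3/8 + 1/16 = 1/2

H(A) = -[(1/8)·log₂(1/8) + (13/16)·log₂(13/16) + (1/16)·log₂(1/16)]
  = 0.3750 + 0.2434 + 0.2500
  = 0.8684 bits
H(B) = -[(1/2)·log₂(1/2) + (1/2)·log₂(1/2)]
  = 0.5000 + 0.5000
  = 1.0000 bits
H(A,B) = -[(1/16)·log₂(1/16) + (1/16)·log₂(1/16) + (7/16)·log₂(7/16) + (3/8)·log₂(3/8) + (1/16)·log₂(1/16)]
  = 0.2500 + 0.2500 + 0.5218 + 0.5306 + 0.2500
  = 1.8024 bits

I(A;B) = H(A) + H(B) - H(A,B)
  = 0.8684 + 1.0000 - 1.8024
  = 0.0660 bits

No. I(A;B) = 0.0660 bits, which is ≤ 0.75 bits.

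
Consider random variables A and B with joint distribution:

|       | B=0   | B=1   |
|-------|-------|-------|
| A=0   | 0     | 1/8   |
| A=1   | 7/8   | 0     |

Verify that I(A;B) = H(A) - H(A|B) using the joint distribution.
Left side, from I(A;B) = H(A) + H(B) - H(A,B):
Marginal P(A) (row sums):
  P(A=0) = 0 + 1/8 = 1/8
  P(A=1) = 7/8 + 0 = 7/8
Marginal P(B) (column sums):
  P(B=0) = 0 + 7/8 = 7/8
  P(B=1) = 1/8 + 0 = 1/8

H(A) = -[(1/8)·log₂(1/8) + (7/8)·log₂(7/8)]
  = 0.3750 + 0.1686
  = 0.5436 bits
H(B) = -[(7/8)·log₂(7/8) + (1/8)·log₂(1/8)]
  = 0.1686 + 0.3750
  = 0.5436 bits
H(A,B) = -[(1/8)·log₂(1/8) + (7/8)·log₂(7/8)]
  = 0.3750 + 0.1686
  = 0.5436 bits

I(A;B) = H(A) + H(B) - H(A,B)
  = 0.5436 + 0.5436 - 0.5436
  = 0.5436 bits

Right side, with H(A|B) computed directly from the conditional probabilities:
H(A|B) = -Σ P(A,B)·log₂ P(A|B), where P(A|B) = P(A,B) / P(B)
  (cells with P(A,B) = 0 contribute 0)
  (A=0,B=1): P(A|B) = (1/8)/(1/8) = 1;  -(1/8)·log₂(1) = 0.0000
  (A=1,B=0): P(A|B) = (7/8)/(7/8) = 1;  -(7/8)·log₂(1) = 0.0000
H(A|B) = 0.0000 + 0.0000
  = 0.0000 bits
H(A) - H(A|B) = 0.5436 - 0.0000 = 0.5436 bits

Both sides equal 0.5436 bits, so I(A;B) = H(A) - H(A|B) ✓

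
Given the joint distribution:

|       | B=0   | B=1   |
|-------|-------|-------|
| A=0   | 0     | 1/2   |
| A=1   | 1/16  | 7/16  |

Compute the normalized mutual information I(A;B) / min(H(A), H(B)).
Marginal P(A) (row sums):
  P(A=0) = 0 + 1/2 = 1/2
  P(A=1) = 1/16 + 7/16 = 1/2
Marginal P(B) (column sums):
  P(B=0) = 0 + 1/16 = 1/16
  P(B=1) = 1/2 + 7/16 = 15/16

H(A) = -[(1/2)·log₂(1/2) + (1/2)·log₂(1/2)]
  = 0.5000 + 0.5000
  = 1.0000 bits
H(B) = -[(1/16)·log₂(1/16) + (15/16)·log₂(15/16)]
  = 0.2500 + 0.0873
  = 0.3373 bits
H(A,B) = -[(1/2)·log₂(1/2) + (1/16)·log₂(1/16) + (7/16)·log₂(7/16)]
  = 0.5000 + 0.2500 + 0.5218
  = 1.2718 bits

I(A;B) = H(A) + H(B) - H(A,B)
  = 1.0000 + 0.3373 - 1.2718
  = 0.0655 bits

min(H(A), H(B)) = min(1.0000, 0.3373) = 0.3373 bits
Normalized MI = 0.0655 / 0.3373 = 0.1942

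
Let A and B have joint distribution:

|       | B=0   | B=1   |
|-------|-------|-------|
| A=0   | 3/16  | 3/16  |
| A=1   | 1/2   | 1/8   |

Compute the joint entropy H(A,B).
H(A,B) = -Σ P(A,B) log₂ P(A,B), summed over the non-zero cells:
H(A,B) = -[(3/16)·log₂(3/16) + (3/16)·log₂(3/16) + (1/2)·log₂(1/2) + (1/8)·log₂(1/8)]
  = 0.4528 + 0.4528 + 0.5000 + 0.3750
  = 1.7806 bits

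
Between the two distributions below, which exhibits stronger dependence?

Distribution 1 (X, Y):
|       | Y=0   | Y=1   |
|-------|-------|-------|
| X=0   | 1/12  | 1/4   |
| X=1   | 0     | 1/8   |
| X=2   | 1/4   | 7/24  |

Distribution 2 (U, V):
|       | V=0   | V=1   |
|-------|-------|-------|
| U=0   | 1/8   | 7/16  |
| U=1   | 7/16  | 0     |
Distribution 1 (X, Y):
Marginal P(X) (row sums):
  P(X=0) = 1/12 + 1/4 = 1/3
  P(X=1) = 0 + 1/8 = 1/8
  P(X=2) = 1/4 + 7/24 = 13/24
Marginal P(Y) (column sums):
  P(Y=0) = 1/12 + 0 + 1/4 = 1/3
  P(Y=1) = 1/4 + 1/8 + 7/24 = 2/3

H(X) = -[(1/3)·log₂(1/3) + (1/8)·log₂(1/8) + (13/24)·log₂(13/24)]
  = 0.5283 + 0.3750 + 0.4791
  = 1.3824 bits
H(Y) = -[(1/3)·log₂(1/3) + (2/3)·log₂(2/3)]
  = 0.5283 + 0.3900
  = 0.9183 bits
H(X,Y) = -[(1/12)·log₂(1/12) + (1/4)·log₂(1/4) + (1/8)·log₂(1/8) + (1/4)·log₂(1/4) + (7/24)·log₂(7/24)]
  = 0.2987 + 0.5000 + 0.3750 + 0.5000 + 0.5185
  = 2.1922 bits

I(X;Y) = H(X) + H(Y) - H(X,Y)
  = 1.3824 + 0.9183 - 2.1922
  = 0.1085 bits

Distribution 2 (U, V):
Marginal P(U) (row sums):
  P(U=0) = 1/8 + 7/16 = 9/16
  P(U=1) = 7/16 + 0 = 7/16
Marginal P(V) (column sums):
  P(V=0) = 1/8 + 7/16 = 9/16
  P(V=1) = 7/16 + 0 = 7/16

H(U) = -[(9/16)·log₂(9/16) + (7/16)·log₂(7/16)]
  = 0.4669 + 0.5218
  = 0.9887 bits
H(V) = -[(9/16)·log₂(9/16) + (7/16)·log₂(7/16)]
  = 0.4669 + 0.5218
  = 0.9887 bits
H(U,V) = -[(1/8)·log₂(1/8) + (7/16)·log₂(7/16) + (7/16)·log₂(7/16)]
  = 0.3750 + 0.5218 + 0.5218
  = 1.4186 bits

I(U;V) = H(U) + H(V) - H(U,V)
  = 0.9887 + 0.9887 - 1.4186
  = 0.5588 bits

I(U;V) = 0.5588 bits > I(X;Y) = 0.1085 bits, so (U, V) has the higher mutual information (stronger dependence).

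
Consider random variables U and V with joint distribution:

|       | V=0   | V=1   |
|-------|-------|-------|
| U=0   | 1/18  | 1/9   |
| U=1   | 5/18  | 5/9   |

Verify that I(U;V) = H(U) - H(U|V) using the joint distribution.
Left side, from I(U;V) = H(U) + H(V) - H(U,V):
Marginal P(U) (row sums):
  P(U=0) = 1/18 + 1/9 = 1/6
  P(U=1) = 5/18 + 5/9 = 5/6
Marginal P(V) (column sums):
  P(V=0) = 1/18 + 5/18 = 1/3
  P(V=1) = 1/9 + 5/9 = 2/3

H(U) = -[(1/6)·log₂(1/6) + (5/6)·log₂(5/6)]
  = 0.4308 + 0.2192
  = 0.6500 bits
H(V) = -[(1/3)·log₂(1/3) + (2/3)·log₂(2/3)]
  = 0.5283 + 0.3900
  = 0.9183 bits
H(U,V) = -[(1/18)·log₂(1/18) + (1/9)·log₂(1/9) + (5/18)·log₂(5/18) + (5/9)·log₂(5/9)]
  = 0.2317 + 0.3522 + 0.5133 + 0.4711
  = 1.5683 bits

I(U;V) = H(U) + H(V) - H(U,V)
  = 0.6500 + 0.9183 - 1.5683
  = 0.0000 bits

Right side, with H(U|V) computed directly from the conditional probabilities:
H(U|V) = -Σ P(U,V)·log₂ P(U|V), where P(U|V) = P(U,V) / P(V)
  (U=0,V=0): P(U|V) = (1/18)/(1/3) = 1/6;  -(1/18)·log₂(1/6) = 0.1436
  (U=0,V=1): P(U|V) = (1/9)/(2/3) = 1/6;  -(1/9)·log₂(1/6) = 0.2872
  (U=1,V=0): P(U|V) = (5/18)/(1/3) = 5/6;  -(5/18)·log₂(5/6) = 0.0731
  (U=1,V=1): P(U|V) = (5/9)/(2/3) = 5/6;  -(5/9)·log₂(5/6) = 0.1461
H(U|V) = 0.1436 + 0.2872 + 0.0731 + 0.1461
  = 0.6500 bits
H(U) - H(U|V) = 0.6500 - 0.6500 = 0.0000 bits

Both sides equal 0.0000 bits, so I(U;V) = H(U) - H(U|V) ✓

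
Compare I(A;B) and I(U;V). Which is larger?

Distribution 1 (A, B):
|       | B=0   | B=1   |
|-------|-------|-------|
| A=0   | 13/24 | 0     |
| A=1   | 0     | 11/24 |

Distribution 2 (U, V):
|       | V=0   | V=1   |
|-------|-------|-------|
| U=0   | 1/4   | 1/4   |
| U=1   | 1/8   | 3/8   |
Distribution 1 (A, B):
Marginal P(A) (row sums):
  P(A=0) = 13/24 + 0 = 13/24
  P(A=1) = 0 + 11/24 = 11/24
Marginal P(B) (column sums):
  P(B=0) = 13/24 + 0 = 13/24
  P(B=1) = 0 + 11/24 = 11/24

H(A) = -[(13/24)·log₂(13/24) + (11/24)·log₂(11/24)]
  = 0.4791 + 0.5159
  = 0.9950 bits
H(B) = -[(13/24)·log₂(13/24) + (11/24)·log₂(11/24)]
  = 0.4791 + 0.5159
  = 0.9950 bits
H(A,B) = -[(13/24)·log₂(13/24) + (11/24)·log₂(11/24)]
  = 0.4791 + 0.5159
  = 0.9950 bits

I(A;B) = H(A) + H(B) - H(A,B)
  = 0.9950 + 0.9950 - 0.9950
  = 0.9950 bits

Distribution 2 (U, V):
Marginal P(U) (row sums):
  P(U=0) = 1/4 + 1/4 = 1/2
  P(U=1) = 1/8 + 3/8 = 1/2
Marginal P(V) (column sums):
  P(V=0) = 1/4 + 1/8 = 3/8
  P(V=1) = 1/4 + 3/8 = 5/8

H(U) = -[(1/2)·log₂(1/2) + (1/2)·log₂(1/2)]
  = 0.5000 + 0.5000
  = 1.0000 bits
H(V) = -[(3/8)·log₂(3/8) + (5/8)·log₂(5/8)]
  = 0.5306 + 0.4238
  = 0.9544 bits
H(U,V) = -[(1/4)·log₂(1/4) + (1/4)·log₂(1/4) + (1/8)·log₂(1/8) + (3/8)·log₂(3/8)]
  = 0.5000 + 0.5000 + 0.3750 + 0.5306
  = 1.9056 bits

I(U;V) = H(U) + H(V) - H(U,V)
  = 1.0000 + 0.9544 - 1.9056
  = 0.0488 bits

I(A;B) = 0.9950 bits > I(U;V) = 0.0488 bits, so (A, B) has the higher mutual information (stronger dependence).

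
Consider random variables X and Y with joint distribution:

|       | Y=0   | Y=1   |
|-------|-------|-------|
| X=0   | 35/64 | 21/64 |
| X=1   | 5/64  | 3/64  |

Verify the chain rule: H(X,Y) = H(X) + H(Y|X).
Left side:
H(X,Y) = -[(35/64)·log₂(35/64) + (21/64)·log₂(21/64) + (5/64)·log₂(5/64) + (3/64)·log₂(3/64)]
  = 0.4762 + 0.5275 + 0.2873 + 0.2070
  = 1.4980 bits

Right side:
Marginal P(X) (row sums):
  P(X=0) = 35/64 + 21/64 = 7/8
  P(X=1) = 5/64 + 3/64 = 1/8
H(X) = -[(7/8)·log₂(7/8) + (1/8)·log₂(1/8)]
  = 0.1686 + 0.3750
  = 0.5436 bits
H(Y|X) = -Σ P(X,Y)·log₂ P(Y|X), where P(Y|X) = P(X,Y) / P(X)
  (X=0,Y=0): P(Y|X) = (35/64)/(7/8) = 5/8;  -(35/64)·log₂(5/8) = 0.3708
  (X=0,Y=1): P(Y|X) = (21/64)/(7/8) = 3/8;  -(21/64)·log₂(3/8) = 0.4643
  (X=1,Y=0): P(Y|X) = (5/64)/(1/8) = 5/8;  -(5/64)·log₂(5/8) = 0.0530
  (X=1,Y=1): P(Y|X) = (3/64)/(1/8) = 3/8;  -(3/64)·log₂(3/8) = 0.0663
H(Y|X) = 0.3708 + 0.4643 + 0.0530 + 0.0663
  = 0.9544 bits
H(X) + H(Y|X) = 0.5436 + 0.9544 = 1.4980 bits

Both sides equal 1.4980 bits, so the chain rule holds ✓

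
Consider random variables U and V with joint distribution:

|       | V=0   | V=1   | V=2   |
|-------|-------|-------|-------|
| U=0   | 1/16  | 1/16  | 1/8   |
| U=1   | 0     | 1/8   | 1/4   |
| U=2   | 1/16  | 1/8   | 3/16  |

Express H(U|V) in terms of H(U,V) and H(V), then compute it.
H(U|V) = H(U,V) - H(V)

Marginal P(V) (column sums):
  P(V=0) = 1/16 + 0 + 1/16 = 1/8
  P(V=1) = 1/16 + 1/8 + 1/8 = 5/16
  P(V=2) = 1/8 + 1/4 + 3/16 = 9/16

H(U,V) = -[(1/16)·log₂(1/16) + (1/16)·log₂(1/16) + (1/8)·log₂(1/8) + (1/8)·log₂(1/8) + (1/4)·log₂(1/4) + (1/16)·log₂(1/16) + (1/8)·log₂(1/8) + (3/16)·log₂(3/16)]
  = 0.2500 + 0.2500 + 0.3750 + 0.3750 + 0.5000 + 0.2500 + 0.3750 + 0.4528
  = 2.8278 bits
H(V) = -[(1/8)·log₂(1/8) + (5/16)·log₂(5/16) + (9/16)·log₂(9/16)]
  = 0.3750 + 0.5244 + 0.4669
  = 1.3663 bits

H(U|V) = 2.8278 - 1.3663 = 1.4615 bits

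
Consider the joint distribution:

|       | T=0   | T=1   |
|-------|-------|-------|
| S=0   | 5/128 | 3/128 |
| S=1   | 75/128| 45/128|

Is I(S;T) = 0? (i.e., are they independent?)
Marginal P(S) (row sums):
  P(S=0) = 5/128 + 3/128 = 1/16
  P(S=1) = 75/128 + 45/128 = 15/16
Marginal P(T) (column sums):
  P(T=0) = 5/128 + 75/128 = 5/8
  P(T=1) = 3/128 + 45/128 = 3/8

S and T are independent iff P(S=i,T=j) = P(S=i)·P(T=j) for every cell.
  P(S=0)·P(T=0) = 1/16 × 5/8 = 5/128 = P(S=0,T=0) ✓
  P(S=0)·P(T=1) = 1/16 × 3/8 = 3/128 = P(S=0,T=1) ✓
  P(S=1)·P(T=0) = 15/16 × 5/8 = 75/128 = P(S=1,T=0) ✓
  P(S=1)·P(T=1) = 15/16 × 3/8 = 45/128 = P(S=1,T=1) ✓

Yes, S and T are independent: every cell factors, so I(S;T) = 0 bits.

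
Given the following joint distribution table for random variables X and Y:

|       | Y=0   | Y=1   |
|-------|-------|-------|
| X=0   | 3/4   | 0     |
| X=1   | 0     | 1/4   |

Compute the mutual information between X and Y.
Marginal P(X) (row sums):
  P(X=0) = 3/4 + 0 = 3/4
  P(X=1) = 0 + 1/4 = 1/4
Marginal P(Y) (column sums):
  P(Y=0) = 3/4 + 0 = 3/4
  P(Y=1) = 0 + 1/4 = 1/4

H(X) = -[(3/4)·log₂(3/4) + (1/4)·log₂(1/4)]
  = 0.3113 + 0.5000
  = 0.8113 bits
H(Y) = -[(3/4)·log₂(3/4) + (1/4)·log₂(1/4)]
  = 0.3113 + 0.5000
  = 0.8113 bits
H(X,Y) = -[(3/4)·log₂(3/4) + (1/4)·log₂(1/4)]
  = 0.3113 + 0.5000
  = 0.8113 bits

I(X;Y) = H(X) + H(Y) - H(X,Y)
  = 0.8113 + 0.8113 - 0.8113
  = 0.8113 bits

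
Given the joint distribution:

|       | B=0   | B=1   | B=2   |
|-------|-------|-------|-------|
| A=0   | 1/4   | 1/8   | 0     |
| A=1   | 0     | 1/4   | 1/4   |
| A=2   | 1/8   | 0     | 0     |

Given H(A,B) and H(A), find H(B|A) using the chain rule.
From the chain rule: H(A,B) = H(A) + H(B|A)
Therefore: H(B|A) = H(A,B) - H(A)

H(A,B) = -[(1/4)·log₂(1/4) + (1/8)·log₂(1/8) + (1/4)·log₂(1/4) + (1/4)·log₂(1/4) + (1/8)·log₂(1/8)]
  = 0.5000 + 0.3750 + 0.5000 + 0.5000 + 0.3750
  = 2.2500 bits
Marginal P(A) (row sums):
  P(A=0) = 1/4 + 1/8 + 0 = 3/8
  P(A=1) = 0 + 1/4 + 1/4 = 1/2
  P(A=2) = 1/8 + 0 + 0 = 1/8
H(A) = -[(3/8)·log₂(3/8) + (1/2)·log₂(1/2) + (1/8)·log₂(1/8)]
  = 0.5306 + 0.5000 + 0.3750
  = 1.4056 bits

H(B|A) = 2.2500 - 1.4056 = 0.8444 bits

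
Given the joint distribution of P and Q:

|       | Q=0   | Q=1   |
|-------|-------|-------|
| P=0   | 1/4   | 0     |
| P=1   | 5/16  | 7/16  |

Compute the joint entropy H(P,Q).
H(P,Q) = -Σ P(P,Q) log₂ P(P,Q), summed over the non-zero cells:
H(P,Q) = -[(1/4)·log₂(1/4) + (5/16)·log₂(5/16) + (7/16)·log₂(7/16)]
  = 0.5000 + 0.5244 + 0.5218
  = 1.5462 bits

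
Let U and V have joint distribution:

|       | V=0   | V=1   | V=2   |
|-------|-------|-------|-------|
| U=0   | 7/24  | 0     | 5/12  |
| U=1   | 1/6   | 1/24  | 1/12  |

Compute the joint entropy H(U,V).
H(U,V) = -Σ P(U,V) log₂ P(U,V), summed over the non-zero cells:
H(U,V) = -[(7/24)·log₂(7/24) + (5/12)·log₂(5/12) + (1/6)·log₂(1/6) + (1/24)·log₂(1/24) + (1/12)·log₂(1/12)]
  = 0.5185 + 0.5263 + 0.4308 + 0.1910 + 0.2987
  = 1.9653 bits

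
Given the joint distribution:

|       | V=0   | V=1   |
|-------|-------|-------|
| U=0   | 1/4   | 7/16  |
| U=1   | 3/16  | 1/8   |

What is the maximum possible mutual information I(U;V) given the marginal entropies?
The upper bound on mutual information is I(U;V) ≤ min(H(U), H(V)).

Marginal P(U) (row sums):
  P(U=0) = 1/4 + 7/16 = 11/16
  P(U=1) = 3/16 + 1/8 = 5/16
Marginal P(V) (column sums):
  P(V=0) = 1/4 + 3/16 = 7/16
  P(V=1) = 7/16 + 1/8 = 9/16

H(U) = -[(11/16)·log₂(11/16) + (5/16)·log₂(5/16)]
  = 0.3716 + 0.5244
  = 0.8960 bits
H(V) = -[(7/16)·log₂(7/16) + (9/16)·log₂(9/16)]
  = 0.5218 + 0.4669
  = 0.9887 bits

Maximum possible I(U;V) = min(0.8960, 0.9887) = 0.8960 bits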